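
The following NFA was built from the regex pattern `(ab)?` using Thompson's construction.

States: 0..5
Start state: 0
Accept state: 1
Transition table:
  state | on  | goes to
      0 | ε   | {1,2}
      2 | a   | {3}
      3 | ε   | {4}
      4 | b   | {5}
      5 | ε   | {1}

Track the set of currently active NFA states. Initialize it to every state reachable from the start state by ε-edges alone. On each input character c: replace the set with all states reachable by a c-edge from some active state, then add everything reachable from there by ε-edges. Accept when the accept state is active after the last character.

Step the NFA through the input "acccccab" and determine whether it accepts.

Answer: REJECT

Derivation:
initial (ε-close {0}): {0,1,2}
'a' @ 1: {3,4}
'c' @ 2: {}  — no active states
rest 'ccccab' ignored (set empty)
end set {} — state 1 not in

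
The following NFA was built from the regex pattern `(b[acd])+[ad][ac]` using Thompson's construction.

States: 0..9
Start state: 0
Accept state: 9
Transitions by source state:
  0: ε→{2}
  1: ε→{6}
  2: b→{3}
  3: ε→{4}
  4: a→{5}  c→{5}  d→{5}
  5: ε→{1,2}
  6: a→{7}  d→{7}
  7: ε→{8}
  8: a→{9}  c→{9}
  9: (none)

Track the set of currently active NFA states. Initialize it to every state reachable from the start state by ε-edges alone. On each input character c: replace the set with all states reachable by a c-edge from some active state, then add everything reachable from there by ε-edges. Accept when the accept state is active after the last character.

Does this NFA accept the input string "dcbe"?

initial (ε-close {0}): {0,2}
'd' @ 1: {}  — state set empty
rest 'cbe' ignored (set empty)
final: {}; accept 9 not in set

Answer: REJECT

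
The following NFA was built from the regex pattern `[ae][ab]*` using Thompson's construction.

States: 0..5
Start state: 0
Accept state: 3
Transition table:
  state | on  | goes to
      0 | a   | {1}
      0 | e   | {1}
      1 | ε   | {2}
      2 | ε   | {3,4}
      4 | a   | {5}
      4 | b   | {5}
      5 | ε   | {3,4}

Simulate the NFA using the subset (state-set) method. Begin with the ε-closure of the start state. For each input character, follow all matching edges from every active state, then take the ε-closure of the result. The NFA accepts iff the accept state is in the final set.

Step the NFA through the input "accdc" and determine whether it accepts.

start: ε-closure({0}) = {0}
'a' @ 1: {1,2,3,4}  ✓accept
'c' @ 2: {}  — state set empty
rest 'cdc' ignored (set empty)
end set {} — state 3 not in

Answer: REJECT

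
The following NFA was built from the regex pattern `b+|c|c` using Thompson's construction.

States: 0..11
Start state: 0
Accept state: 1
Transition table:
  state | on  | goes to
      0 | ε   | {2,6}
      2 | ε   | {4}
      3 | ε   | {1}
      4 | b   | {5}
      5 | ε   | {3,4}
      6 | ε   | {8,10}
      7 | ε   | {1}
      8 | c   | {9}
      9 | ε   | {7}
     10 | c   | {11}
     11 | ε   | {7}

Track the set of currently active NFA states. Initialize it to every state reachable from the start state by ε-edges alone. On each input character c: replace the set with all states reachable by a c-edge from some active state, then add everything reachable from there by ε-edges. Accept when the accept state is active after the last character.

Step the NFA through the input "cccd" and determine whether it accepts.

Answer: REJECT

Derivation:
start: ε-closure({0}) = {0,2,4,6,8,10}
'c' @ 1: {1,7,9,11}  ✓accept
'c' @ 2: {}  — dead — no transitions
rest 'cd' ignored (set empty)
end set {} — state 1 not in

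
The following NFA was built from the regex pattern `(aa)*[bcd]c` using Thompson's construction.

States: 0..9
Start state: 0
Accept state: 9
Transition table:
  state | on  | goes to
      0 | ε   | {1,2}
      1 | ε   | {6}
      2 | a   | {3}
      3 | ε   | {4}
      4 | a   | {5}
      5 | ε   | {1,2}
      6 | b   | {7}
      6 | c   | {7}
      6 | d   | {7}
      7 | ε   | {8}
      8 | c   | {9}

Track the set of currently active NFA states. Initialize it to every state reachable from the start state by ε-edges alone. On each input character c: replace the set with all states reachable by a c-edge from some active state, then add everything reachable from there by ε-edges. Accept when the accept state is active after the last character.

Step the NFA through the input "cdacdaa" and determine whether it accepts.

S₀ = ε-closure({0}) = {0,1,2,6}
'c' @ 1: {7,8}
'd' @ 2: {}  — state set empty
rest 'acdaa' ignored (set empty)
after full input: {}  (accept=9 not in)

Answer: REJECT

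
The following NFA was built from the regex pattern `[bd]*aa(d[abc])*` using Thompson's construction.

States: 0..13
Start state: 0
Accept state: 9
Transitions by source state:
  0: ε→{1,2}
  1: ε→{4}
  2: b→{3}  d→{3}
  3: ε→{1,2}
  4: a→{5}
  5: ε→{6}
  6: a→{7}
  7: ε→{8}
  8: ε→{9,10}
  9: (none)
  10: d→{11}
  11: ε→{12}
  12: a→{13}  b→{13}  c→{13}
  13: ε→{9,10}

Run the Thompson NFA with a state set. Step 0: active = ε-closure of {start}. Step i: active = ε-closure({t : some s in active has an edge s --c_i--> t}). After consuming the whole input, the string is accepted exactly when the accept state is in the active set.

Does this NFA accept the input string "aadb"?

Answer: ACCEPT

Steps:
start: ε-closure({0}) = {0,1,2,4}
'a' @ 1: {5,6}
'a' @ 2: {7,8,9,10}  (accept∈set)
'd' @ 3: {11,12}
'b' @ 4: {9,10,13}  (accept∈set)
after full input: {9,10,13}  (accept=9 in)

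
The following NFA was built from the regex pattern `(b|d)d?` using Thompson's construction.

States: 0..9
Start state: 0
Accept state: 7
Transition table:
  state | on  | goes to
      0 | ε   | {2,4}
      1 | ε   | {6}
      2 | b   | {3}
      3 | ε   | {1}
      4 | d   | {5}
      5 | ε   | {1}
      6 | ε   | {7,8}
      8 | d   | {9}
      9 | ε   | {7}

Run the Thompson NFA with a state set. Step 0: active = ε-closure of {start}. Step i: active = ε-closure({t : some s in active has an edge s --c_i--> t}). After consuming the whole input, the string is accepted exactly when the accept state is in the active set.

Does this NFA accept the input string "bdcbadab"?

Answer: REJECT

Steps:
S₀ = ε-closure({0}) = {0,2,4}
'b' @ 1: {1,3,6,7,8}  ✓accept
'd' @ 2: {7,9}  ✓accept
'c' @ 3: {}  — dead — no transitions
rest 'badab' ignored (set empty)
end set {} — state 7 not in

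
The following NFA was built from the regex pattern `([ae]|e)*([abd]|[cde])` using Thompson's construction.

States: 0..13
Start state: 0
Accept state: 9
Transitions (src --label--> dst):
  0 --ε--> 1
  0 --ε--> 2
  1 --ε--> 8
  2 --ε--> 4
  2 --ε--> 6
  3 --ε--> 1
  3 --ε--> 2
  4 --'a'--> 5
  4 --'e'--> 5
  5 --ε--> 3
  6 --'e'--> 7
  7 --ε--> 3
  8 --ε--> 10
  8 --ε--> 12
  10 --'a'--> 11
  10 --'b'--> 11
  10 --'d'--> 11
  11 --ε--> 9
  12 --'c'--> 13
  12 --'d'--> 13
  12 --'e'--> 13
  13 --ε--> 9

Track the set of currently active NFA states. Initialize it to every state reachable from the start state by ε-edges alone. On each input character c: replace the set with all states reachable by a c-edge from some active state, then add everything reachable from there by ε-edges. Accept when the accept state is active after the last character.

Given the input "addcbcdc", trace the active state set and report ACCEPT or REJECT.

Answer: REJECT

Trace:
initial (ε-close {0}): {0,1,2,4,6,8,10,12}
'a' @ 1: {1,2,3,4,5,6,8,9,10,11,12}  (accept∈set)
'd' @ 2: {9,11,13}  (accept∈set)
'd' @ 3: {}  — no active states
rest 'cbcdc' ignored (set empty)
final: {}; accept 9 not in set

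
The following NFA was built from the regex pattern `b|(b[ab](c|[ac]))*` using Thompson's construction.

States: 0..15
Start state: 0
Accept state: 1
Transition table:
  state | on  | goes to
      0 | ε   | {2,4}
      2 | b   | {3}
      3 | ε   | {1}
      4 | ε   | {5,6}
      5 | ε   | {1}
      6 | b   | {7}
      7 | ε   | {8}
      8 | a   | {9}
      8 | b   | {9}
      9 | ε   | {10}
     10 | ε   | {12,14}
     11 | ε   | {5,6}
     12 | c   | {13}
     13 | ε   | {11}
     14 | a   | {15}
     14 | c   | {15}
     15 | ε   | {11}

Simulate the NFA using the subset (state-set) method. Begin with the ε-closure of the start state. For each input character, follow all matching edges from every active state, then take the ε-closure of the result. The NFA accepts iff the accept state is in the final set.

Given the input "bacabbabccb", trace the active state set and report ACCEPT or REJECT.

Answer: REJECT

Derivation:
S₀ = ε-closure({0}) = {0,1,2,4,5,6}
'b' @ 1: {1,3,7,8}  ✓accept
'a' @ 2: {9,10,12,14}
'c' @ 3: {1,5,6,11,13,15}  ✓accept
'a' @ 4: {}  — dead — no transitions
rest 'bbabccb' ignored (set empty)
after full input: {}  (accept=1 not in)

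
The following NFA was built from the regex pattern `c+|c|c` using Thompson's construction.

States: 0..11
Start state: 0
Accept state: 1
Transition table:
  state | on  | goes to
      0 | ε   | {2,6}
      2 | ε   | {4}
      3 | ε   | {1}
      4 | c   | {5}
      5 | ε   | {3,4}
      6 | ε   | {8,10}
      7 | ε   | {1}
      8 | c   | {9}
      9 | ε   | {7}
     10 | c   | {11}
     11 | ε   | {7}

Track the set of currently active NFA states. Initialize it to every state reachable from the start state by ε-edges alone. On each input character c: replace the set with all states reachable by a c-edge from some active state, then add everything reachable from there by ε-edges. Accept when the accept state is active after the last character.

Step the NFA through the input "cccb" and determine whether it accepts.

start: ε-closure({0}) = {0,2,4,6,8,10}
'c' @ 1: {1,3,4,5,7,9,11}  [accepting]
'c' @ 2: {1,3,4,5}  [accepting]
'c' @ 3: {1,3,4,5}  [accepting]
'b' @ 4: {}  — state set empty
after full input: {}  (accept=1 not in)

Answer: REJECT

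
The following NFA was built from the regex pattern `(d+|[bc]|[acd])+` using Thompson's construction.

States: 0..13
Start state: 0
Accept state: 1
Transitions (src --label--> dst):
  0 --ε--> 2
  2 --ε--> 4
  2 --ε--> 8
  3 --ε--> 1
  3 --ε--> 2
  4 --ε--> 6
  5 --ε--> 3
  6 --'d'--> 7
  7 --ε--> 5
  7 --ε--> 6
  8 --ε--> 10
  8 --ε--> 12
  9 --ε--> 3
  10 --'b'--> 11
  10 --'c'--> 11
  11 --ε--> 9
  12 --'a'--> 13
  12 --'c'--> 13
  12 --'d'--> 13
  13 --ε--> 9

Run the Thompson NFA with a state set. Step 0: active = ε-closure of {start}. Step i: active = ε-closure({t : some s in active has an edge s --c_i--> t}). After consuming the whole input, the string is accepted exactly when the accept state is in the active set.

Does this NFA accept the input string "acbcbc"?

Answer: ACCEPT

Trace:
S₀ = ε-closure({0}) = {0,2,4,6,8,10,12}
'a' @ 1: {1,2,3,4,6,8,9,10,12,13}  ✓accept
'c' @ 2: {1,2,3,4,6,8,9,10,11,12,13}  ✓accept
'b' @ 3: {1,2,3,4,6,8,9,10,11,12}  ✓accept
'c' @ 4: {1,2,3,4,6,8,9,10,11,12,13}  ✓accept
'b' @ 5: {1,2,3,4,6,8,9,10,11,12}  ✓accept
'c' @ 6: {1,2,3,4,6,8,9,10,11,12,13}  ✓accept
end set {1,2,3,4,6,8,9,10,11,12,13} — state 1 in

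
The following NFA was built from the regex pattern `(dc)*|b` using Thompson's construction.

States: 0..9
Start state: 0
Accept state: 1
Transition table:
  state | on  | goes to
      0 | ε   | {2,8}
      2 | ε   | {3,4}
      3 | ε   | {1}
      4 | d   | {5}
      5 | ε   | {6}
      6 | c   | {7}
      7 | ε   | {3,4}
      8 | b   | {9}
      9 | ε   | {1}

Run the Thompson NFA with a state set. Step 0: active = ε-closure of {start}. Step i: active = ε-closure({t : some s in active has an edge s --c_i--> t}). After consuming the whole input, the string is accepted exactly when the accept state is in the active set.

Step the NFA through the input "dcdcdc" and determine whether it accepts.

Answer: ACCEPT

Steps:
start: ε-closure({0}) = {0,1,2,3,4,8}
'd' @ 1: {5,6}
'c' @ 2: {1,3,4,7}  [accepting]
'd' @ 3: {5,6}
'c' @ 4: {1,3,4,7}  [accepting]
'd' @ 5: {5,6}
'c' @ 6: {1,3,4,7}  [accepting]
after full input: {1,3,4,7}  (accept=1 in)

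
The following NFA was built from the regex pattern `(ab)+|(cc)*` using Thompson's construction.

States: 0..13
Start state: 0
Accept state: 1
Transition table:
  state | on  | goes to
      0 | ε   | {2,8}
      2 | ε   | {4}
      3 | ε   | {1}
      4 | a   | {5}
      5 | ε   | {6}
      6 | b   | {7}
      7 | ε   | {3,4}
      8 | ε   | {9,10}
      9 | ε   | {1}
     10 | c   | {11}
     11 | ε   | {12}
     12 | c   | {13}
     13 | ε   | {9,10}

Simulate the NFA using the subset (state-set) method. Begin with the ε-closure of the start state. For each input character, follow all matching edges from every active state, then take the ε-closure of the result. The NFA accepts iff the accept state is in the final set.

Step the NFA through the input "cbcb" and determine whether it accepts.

start: ε-closure({0}) = {0,1,2,4,8,9,10}
'c' @ 1: {11,12}
'b' @ 2: {}  — no active states
rest 'cb' ignored (set empty)
after full input: {}  (accept=1 not in)

Answer: REJECT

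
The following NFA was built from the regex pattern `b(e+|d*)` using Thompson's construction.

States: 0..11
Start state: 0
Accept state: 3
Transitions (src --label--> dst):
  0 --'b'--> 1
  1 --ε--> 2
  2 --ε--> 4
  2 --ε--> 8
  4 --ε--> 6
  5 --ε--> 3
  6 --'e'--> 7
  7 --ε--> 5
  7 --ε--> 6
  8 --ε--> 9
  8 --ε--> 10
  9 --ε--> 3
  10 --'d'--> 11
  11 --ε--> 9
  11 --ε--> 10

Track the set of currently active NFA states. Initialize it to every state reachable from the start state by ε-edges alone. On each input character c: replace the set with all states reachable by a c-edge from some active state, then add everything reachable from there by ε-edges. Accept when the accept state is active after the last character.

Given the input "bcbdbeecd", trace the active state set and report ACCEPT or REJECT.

Answer: REJECT

Derivation:
S₀ = ε-closure({0}) = {0}
'b' @ 1: {1,2,3,4,6,8,9,10}  (accept∈set)
'c' @ 2: {}  — dead — no transitions
rest 'bdbeecd' ignored (set empty)
after full input: {}  (accept=3 not in)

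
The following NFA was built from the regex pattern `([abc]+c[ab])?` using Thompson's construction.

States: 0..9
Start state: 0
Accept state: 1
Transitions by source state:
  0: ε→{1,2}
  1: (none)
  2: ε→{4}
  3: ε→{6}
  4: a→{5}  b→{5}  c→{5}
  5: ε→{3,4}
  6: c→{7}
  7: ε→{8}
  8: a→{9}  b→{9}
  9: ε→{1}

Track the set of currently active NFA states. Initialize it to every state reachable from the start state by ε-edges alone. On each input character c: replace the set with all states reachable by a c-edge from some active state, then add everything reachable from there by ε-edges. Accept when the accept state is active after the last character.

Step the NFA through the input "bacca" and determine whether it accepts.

Answer: ACCEPT

Derivation:
start: ε-closure({0}) = {0,1,2,4}
'b' @ 1: {3,4,5,6}
'a' @ 2: {3,4,5,6}
'c' @ 3: {3,4,5,6,7,8}
'c' @ 4: {3,4,5,6,7,8}
'a' @ 5: {1,3,4,5,6,9}  ✓accept
end set {1,3,4,5,6,9} — state 1 in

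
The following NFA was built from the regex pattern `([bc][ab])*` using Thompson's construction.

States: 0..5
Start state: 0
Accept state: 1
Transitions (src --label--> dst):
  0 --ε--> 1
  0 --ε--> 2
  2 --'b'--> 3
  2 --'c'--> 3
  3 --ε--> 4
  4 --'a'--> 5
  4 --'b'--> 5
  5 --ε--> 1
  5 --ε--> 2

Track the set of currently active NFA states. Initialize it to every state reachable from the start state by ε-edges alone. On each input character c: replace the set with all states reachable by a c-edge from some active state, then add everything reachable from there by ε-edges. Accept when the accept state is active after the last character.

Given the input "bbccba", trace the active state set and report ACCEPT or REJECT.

S₀ = ε-closure({0}) = {0,1,2}
'b' @ 1: {3,4}
'b' @ 2: {1,2,5}  [accepting]
'c' @ 3: {3,4}
'c' @ 4: {}  — dead — no transitions
rest 'ba' ignored (set empty)
final: {}; accept 1 not in set

Answer: REJECT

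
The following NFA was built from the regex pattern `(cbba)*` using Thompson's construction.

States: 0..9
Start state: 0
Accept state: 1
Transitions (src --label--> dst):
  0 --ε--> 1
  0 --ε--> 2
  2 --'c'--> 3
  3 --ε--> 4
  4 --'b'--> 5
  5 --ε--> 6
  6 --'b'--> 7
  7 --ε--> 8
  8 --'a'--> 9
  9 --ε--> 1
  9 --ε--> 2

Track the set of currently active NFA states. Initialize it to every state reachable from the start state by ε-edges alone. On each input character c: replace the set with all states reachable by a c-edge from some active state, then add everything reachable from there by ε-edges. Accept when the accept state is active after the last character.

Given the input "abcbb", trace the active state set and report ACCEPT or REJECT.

start: ε-closure({0}) = {0,1,2}
'a' @ 1: {}  — dead — no transitions
rest 'bcbb' ignored (set empty)
end set {} — state 1 not in

Answer: REJECT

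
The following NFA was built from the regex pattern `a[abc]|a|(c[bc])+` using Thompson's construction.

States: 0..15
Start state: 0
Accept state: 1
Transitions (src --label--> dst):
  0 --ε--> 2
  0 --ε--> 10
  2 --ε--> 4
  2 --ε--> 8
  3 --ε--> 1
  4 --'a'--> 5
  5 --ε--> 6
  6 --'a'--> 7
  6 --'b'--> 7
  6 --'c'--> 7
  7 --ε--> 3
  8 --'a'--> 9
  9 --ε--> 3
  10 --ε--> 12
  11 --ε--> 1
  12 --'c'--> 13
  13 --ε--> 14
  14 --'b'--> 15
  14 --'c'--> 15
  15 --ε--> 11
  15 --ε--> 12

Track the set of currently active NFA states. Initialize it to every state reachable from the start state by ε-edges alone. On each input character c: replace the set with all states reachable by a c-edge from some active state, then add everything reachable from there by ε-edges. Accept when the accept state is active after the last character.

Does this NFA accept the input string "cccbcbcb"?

S₀ = ε-closure({0}) = {0,2,4,8,10,12}
'c' @ 1: {13,14}
'c' @ 2: {1,11,12,15}  ✓accept
'c' @ 3: {13,14}
'b' @ 4: {1,11,12,15}  ✓accept
'c' @ 5: {13,14}
'b' @ 6: {1,11,12,15}  ✓accept
'c' @ 7: {13,14}
'b' @ 8: {1,11,12,15}  ✓accept
end set {1,11,12,15} — state 1 in

Answer: ACCEPT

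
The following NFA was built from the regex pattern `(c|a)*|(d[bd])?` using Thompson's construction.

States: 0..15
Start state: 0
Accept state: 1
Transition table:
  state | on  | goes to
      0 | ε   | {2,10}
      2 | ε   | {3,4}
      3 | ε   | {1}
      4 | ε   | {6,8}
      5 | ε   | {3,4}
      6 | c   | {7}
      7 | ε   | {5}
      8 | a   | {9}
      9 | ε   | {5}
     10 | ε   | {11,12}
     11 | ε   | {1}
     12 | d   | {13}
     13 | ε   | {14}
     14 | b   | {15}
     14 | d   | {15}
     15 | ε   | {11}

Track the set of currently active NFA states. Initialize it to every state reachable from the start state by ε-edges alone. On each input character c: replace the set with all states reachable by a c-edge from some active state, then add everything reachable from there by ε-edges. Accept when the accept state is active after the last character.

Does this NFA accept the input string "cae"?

S₀ = ε-closure({0}) = {0,1,2,3,4,6,8,10,11,12}
'c' @ 1: {1,3,4,5,6,7,8}  (accept∈set)
'a' @ 2: {1,3,4,5,6,8,9}  (accept∈set)
'e' @ 3: {}  — no active states
after full input: {}  (accept=1 not in)

Answer: REJECT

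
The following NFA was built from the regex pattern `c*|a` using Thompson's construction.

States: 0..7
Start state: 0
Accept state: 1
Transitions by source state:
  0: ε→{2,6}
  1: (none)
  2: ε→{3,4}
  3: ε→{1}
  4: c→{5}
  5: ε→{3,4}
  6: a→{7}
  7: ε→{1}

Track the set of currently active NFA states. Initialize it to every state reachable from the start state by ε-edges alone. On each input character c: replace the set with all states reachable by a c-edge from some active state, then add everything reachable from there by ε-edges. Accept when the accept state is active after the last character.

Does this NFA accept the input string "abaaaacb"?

Answer: REJECT

Trace:
start: ε-closure({0}) = {0,1,2,3,4,6}
'a' @ 1: {1,7}  ✓accept
'b' @ 2: {}  — no active states
rest 'aaaacb' ignored (set empty)
end set {} — state 1 not in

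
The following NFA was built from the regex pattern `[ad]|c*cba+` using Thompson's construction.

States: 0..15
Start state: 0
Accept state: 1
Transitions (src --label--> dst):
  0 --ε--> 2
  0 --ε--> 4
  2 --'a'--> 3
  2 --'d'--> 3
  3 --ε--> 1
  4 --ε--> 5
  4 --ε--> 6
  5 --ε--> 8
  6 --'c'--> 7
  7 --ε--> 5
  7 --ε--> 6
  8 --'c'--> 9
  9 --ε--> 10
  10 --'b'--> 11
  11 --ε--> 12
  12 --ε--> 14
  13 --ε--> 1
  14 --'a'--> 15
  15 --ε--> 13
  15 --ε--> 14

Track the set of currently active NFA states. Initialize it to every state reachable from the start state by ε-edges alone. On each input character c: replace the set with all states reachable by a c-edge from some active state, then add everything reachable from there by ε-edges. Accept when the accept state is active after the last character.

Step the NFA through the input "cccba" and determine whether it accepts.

S₀ = ε-closure({0}) = {0,2,4,5,6,8}
'c' @ 1: {5,6,7,8,9,10}
'c' @ 2: {5,6,7,8,9,10}
'c' @ 3: {5,6,7,8,9,10}
'b' @ 4: {11,12,14}
'a' @ 5: {1,13,14,15}  (accept∈set)
final: {1,13,14,15}; accept 1 in set

Answer: ACCEPT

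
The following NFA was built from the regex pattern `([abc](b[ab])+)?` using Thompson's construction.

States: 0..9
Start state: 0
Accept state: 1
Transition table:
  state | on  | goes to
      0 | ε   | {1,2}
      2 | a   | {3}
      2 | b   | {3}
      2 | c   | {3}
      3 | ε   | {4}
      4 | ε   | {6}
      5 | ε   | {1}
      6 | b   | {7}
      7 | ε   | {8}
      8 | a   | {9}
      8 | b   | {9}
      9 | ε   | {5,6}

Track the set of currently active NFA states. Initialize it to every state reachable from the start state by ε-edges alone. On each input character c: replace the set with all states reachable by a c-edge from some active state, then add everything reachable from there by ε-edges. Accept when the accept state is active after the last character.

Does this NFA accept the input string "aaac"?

start: ε-closure({0}) = {0,1,2}
'a' @ 1: {3,4,6}
'a' @ 2: {}  — dead — no transitions
rest 'ac' ignored (set empty)
final: {}; accept 1 not in set

Answer: REJECT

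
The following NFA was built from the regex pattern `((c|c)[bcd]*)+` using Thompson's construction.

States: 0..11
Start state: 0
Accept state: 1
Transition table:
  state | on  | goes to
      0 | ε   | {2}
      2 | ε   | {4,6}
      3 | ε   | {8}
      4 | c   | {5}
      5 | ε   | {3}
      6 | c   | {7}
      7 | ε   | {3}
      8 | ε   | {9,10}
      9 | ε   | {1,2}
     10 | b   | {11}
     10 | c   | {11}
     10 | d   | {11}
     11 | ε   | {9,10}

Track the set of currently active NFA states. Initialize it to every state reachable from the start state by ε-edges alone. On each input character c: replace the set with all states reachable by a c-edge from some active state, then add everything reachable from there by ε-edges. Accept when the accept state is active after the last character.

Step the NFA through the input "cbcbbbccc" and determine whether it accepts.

S₀ = ε-closure({0}) = {0,2,4,6}
'c' @ 1: {1,2,3,4,5,6,7,8,9,10}  (accept∈set)
'b' @ 2: {1,2,4,6,9,10,11}  (accept∈set)
'c' @ 3: {1,2,3,4,5,6,7,8,9,10,11}  (accept∈set)
'b' @ 4: {1,2,4,6,9,10,11}  (accept∈set)
'b' @ 5: {1,2,4,6,9,10,11}  (accept∈set)
'b' @ 6: {1,2,4,6,9,10,11}  (accept∈set)
'c' @ 7: {1,2,3,4,5,6,7,8,9,10,11}  (accept∈set)
'c' @ 8: {1,2,3,4,5,6,7,8,9,10,11}  (accept∈set)
'c' @ 9: {1,2,3,4,5,6,7,8,9,10,11}  (accept∈set)
after full input: {1,2,3,4,5,6,7,8,9,10,11}  (accept=1 in)

Answer: ACCEPT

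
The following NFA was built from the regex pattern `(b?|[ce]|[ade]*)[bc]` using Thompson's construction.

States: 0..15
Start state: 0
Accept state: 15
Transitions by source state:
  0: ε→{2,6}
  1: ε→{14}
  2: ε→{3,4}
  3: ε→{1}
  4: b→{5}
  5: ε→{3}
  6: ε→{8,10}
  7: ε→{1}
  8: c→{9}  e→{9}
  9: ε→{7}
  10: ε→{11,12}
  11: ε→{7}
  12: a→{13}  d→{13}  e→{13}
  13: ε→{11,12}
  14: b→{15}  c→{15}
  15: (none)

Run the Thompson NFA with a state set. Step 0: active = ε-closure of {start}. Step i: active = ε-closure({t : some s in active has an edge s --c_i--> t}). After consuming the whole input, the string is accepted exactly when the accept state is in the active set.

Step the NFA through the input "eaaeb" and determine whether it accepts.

Answer: ACCEPT

Derivation:
S₀ = ε-closure({0}) = {0,1,2,3,4,6,7,8,10,11,12,14}
'e' @ 1: {1,7,9,11,12,13,14}
'a' @ 2: {1,7,11,12,13,14}
'a' @ 3: {1,7,11,12,13,14}
'e' @ 4: {1,7,11,12,13,14}
'b' @ 5: {15}  ✓accept
after full input: {15}  (accept=15 in)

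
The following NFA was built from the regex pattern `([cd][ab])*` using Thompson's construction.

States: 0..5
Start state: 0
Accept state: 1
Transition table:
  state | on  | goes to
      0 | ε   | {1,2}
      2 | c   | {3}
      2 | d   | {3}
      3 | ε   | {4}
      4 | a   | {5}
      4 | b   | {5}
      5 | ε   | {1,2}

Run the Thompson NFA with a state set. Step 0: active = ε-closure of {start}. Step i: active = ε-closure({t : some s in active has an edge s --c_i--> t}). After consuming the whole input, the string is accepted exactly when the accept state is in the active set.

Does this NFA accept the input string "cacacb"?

initial (ε-close {0}): {0,1,2}
'c' @ 1: {3,4}
'a' @ 2: {1,2,5}  (accept∈set)
'c' @ 3: {3,4}
'a' @ 4: {1,2,5}  (accept∈set)
'c' @ 5: {3,4}
'b' @ 6: {1,2,5}  (accept∈set)
after full input: {1,2,5}  (accept=1 in)

Answer: ACCEPT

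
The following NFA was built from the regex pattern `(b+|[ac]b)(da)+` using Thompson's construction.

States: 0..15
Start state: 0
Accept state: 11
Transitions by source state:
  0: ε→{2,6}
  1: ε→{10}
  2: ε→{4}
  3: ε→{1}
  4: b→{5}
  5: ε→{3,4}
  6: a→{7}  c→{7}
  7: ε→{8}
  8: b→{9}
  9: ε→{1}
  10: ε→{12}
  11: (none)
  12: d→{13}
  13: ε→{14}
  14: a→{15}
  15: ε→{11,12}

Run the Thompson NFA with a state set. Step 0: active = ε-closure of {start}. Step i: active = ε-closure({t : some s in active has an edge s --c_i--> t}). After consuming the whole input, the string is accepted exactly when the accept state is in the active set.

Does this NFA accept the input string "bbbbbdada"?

start: ε-closure({0}) = {0,2,4,6}
'b' @ 1: {1,3,4,5,10,12}
'b' @ 2: {1,3,4,5,10,12}
'b' @ 3: {1,3,4,5,10,12}
'b' @ 4: {1,3,4,5,10,12}
'b' @ 5: {1,3,4,5,10,12}
'd' @ 6: {13,14}
'a' @ 7: {11,12,15}  ✓accept
'd' @ 8: {13,14}
'a' @ 9: {11,12,15}  ✓accept
after full input: {11,12,15}  (accept=11 in)

Answer: ACCEPT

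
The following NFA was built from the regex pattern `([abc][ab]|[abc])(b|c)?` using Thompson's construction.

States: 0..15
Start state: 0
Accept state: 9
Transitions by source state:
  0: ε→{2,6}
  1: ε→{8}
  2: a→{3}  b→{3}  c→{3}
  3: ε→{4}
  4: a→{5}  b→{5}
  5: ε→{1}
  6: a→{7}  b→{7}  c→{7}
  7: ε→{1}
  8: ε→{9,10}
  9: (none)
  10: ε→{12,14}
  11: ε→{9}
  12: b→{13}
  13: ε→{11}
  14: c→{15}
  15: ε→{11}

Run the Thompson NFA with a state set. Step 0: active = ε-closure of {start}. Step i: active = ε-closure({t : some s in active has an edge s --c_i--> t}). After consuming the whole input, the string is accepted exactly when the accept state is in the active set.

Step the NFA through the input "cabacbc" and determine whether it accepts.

start: ε-closure({0}) = {0,2,6}
'c' @ 1: {1,3,4,7,8,9,10,12,14}  (accept∈set)
'a' @ 2: {1,5,8,9,10,12,14}  (accept∈set)
'b' @ 3: {9,11,13}  (accept∈set)
'a' @ 4: {}  — dead — no transitions
rest 'cbc' ignored (set empty)
after full input: {}  (accept=9 not in)

Answer: REJECT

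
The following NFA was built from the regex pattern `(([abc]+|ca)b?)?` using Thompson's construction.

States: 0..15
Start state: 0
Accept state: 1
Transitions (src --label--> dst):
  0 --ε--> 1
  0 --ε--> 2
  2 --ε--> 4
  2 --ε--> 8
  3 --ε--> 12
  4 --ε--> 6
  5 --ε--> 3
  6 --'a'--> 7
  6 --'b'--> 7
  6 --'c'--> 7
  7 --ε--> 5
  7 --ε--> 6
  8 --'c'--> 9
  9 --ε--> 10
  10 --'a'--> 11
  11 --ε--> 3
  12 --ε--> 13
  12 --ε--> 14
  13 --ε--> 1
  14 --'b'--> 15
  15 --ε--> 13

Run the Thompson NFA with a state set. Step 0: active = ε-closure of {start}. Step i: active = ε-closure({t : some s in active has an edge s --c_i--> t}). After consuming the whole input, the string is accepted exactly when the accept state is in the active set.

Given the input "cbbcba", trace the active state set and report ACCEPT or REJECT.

Answer: ACCEPT

Steps:
S₀ = ε-closure({0}) = {0,1,2,4,6,8}
'c' @ 1: {1,3,5,6,7,9,10,12,13,14}  [accepting]
'b' @ 2: {1,3,5,6,7,12,13,14,15}  [accepting]
'b' @ 3: {1,3,5,6,7,12,13,14,15}  [accepting]
'c' @ 4: {1,3,5,6,7,12,13,14}  [accepting]
'b' @ 5: {1,3,5,6,7,12,13,14,15}  [accepting]
'a' @ 6: {1,3,5,6,7,12,13,14}  [accepting]
after full input: {1,3,5,6,7,12,13,14}  (accept=1 in)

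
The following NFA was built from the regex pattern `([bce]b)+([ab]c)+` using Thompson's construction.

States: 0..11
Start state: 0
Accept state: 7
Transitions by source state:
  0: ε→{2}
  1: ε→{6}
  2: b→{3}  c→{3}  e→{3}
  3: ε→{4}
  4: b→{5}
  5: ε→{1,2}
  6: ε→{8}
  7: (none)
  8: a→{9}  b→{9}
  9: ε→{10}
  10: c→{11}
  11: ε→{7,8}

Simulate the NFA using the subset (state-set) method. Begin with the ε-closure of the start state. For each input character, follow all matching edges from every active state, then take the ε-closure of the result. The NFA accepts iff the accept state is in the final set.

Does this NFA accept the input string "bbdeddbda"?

S₀ = ε-closure({0}) = {0,2}
'b' @ 1: {3,4}
'b' @ 2: {1,2,5,6,8}
'd' @ 3: {}  — dead — no transitions
rest 'eddbda' ignored (set empty)
after full input: {}  (accept=7 not in)

Answer: REJECT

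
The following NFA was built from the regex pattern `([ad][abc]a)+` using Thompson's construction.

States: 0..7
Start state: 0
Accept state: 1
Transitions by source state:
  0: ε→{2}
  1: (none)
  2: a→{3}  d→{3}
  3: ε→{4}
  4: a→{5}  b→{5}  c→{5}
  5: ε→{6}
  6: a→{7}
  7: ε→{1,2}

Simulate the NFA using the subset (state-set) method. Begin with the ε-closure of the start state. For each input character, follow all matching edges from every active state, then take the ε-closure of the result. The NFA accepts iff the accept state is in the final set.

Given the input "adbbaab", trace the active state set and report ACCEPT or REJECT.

S₀ = ε-closure({0}) = {0,2}
'a' @ 1: {3,4}
'd' @ 2: {}  — dead — no transitions
rest 'bbaab' ignored (set empty)
end set {} — state 1 not in

Answer: REJECT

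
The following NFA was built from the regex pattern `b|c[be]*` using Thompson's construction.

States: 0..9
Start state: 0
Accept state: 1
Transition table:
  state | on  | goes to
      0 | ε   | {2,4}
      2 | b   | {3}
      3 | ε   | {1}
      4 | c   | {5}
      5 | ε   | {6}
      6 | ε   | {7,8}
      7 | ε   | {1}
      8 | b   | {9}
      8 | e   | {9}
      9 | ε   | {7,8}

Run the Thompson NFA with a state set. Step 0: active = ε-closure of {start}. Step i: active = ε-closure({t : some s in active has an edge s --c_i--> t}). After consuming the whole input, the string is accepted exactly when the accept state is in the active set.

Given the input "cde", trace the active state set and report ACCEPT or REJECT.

S₀ = ε-closure({0}) = {0,2,4}
'c' @ 1: {1,5,6,7,8}  (accept∈set)
'd' @ 2: {}  — no active states
rest 'e' ignored (set empty)
final: {}; accept 1 not in set

Answer: REJECT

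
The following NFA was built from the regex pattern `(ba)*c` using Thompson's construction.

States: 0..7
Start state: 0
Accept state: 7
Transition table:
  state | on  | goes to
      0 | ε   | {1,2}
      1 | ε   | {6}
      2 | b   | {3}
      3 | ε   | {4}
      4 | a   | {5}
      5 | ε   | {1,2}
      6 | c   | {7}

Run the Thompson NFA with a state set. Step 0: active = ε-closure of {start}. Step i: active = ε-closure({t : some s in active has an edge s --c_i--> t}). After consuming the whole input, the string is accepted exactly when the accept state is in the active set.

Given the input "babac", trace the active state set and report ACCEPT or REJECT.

initial (ε-close {0}): {0,1,2,6}
'b' @ 1: {3,4}
'a' @ 2: {1,2,5,6}
'b' @ 3: {3,4}
'a' @ 4: {1,2,5,6}
'c' @ 5: {7}  ✓accept
final: {7}; accept 7 in set

Answer: ACCEPT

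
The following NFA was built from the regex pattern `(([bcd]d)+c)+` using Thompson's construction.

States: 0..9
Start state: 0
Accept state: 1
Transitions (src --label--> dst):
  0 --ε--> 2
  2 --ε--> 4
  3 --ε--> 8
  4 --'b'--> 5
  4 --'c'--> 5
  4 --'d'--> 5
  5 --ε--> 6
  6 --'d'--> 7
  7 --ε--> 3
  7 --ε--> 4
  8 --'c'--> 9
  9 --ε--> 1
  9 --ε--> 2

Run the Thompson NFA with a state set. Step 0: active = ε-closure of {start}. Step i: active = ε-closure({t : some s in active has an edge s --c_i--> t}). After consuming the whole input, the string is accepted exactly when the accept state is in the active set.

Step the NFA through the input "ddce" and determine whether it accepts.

S₀ = ε-closure({0}) = {0,2,4}
'd' @ 1: {5,6}
'd' @ 2: {3,4,7,8}
'c' @ 3: {1,2,4,5,6,9}  [accepting]
'e' @ 4: {}  — dead — no transitions
final: {}; accept 1 not in set

Answer: REJECT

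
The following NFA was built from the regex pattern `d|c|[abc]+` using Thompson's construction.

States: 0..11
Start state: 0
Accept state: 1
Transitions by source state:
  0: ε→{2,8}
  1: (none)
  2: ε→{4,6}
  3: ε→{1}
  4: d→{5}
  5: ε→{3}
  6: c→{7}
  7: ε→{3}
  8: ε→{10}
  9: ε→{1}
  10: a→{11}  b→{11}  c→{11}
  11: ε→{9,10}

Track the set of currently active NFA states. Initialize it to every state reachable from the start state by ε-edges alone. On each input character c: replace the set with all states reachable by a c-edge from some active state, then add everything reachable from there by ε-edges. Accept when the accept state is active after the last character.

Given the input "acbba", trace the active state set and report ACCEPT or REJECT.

initial (ε-close {0}): {0,2,4,6,8,10}
'a' @ 1: {1,9,10,11}  (accept∈set)
'c' @ 2: {1,9,10,11}  (accept∈set)
'b' @ 3: {1,9,10,11}  (accept∈set)
'b' @ 4: {1,9,10,11}  (accept∈set)
'a' @ 5: {1,9,10,11}  (accept∈set)
end set {1,9,10,11} — state 1 in

Answer: ACCEPT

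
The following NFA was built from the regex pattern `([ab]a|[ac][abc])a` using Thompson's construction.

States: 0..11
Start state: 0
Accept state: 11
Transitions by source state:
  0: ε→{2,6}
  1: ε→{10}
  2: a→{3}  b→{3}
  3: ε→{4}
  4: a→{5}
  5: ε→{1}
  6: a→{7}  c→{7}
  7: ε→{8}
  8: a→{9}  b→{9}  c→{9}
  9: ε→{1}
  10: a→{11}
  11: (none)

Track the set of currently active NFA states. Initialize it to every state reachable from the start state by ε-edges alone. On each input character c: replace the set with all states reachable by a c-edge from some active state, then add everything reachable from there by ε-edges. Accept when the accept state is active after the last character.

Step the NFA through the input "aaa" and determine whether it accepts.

Answer: ACCEPT

Steps:
initial (ε-close {0}): {0,2,6}
'a' @ 1: {3,4,7,8}
'a' @ 2: {1,5,9,10}
'a' @ 3: {11}  (accept∈set)
after full input: {11}  (accept=11 in)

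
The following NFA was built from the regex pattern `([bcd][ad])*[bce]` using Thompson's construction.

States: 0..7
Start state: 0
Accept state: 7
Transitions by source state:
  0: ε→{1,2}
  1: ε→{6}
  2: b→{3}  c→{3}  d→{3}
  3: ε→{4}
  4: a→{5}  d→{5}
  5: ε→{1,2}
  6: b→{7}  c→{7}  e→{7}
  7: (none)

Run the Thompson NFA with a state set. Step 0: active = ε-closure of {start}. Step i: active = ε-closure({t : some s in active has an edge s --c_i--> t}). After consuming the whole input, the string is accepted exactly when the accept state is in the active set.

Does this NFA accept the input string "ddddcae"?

initial (ε-close {0}): {0,1,2,6}
'd' @ 1: {3,4}
'd' @ 2: {1,2,5,6}
'd' @ 3: {3,4}
'd' @ 4: {1,2,5,6}
'c' @ 5: {3,4,7}  ✓accept
'a' @ 6: {1,2,5,6}
'e' @ 7: {7}  ✓accept
after full input: {7}  (accept=7 in)

Answer: ACCEPT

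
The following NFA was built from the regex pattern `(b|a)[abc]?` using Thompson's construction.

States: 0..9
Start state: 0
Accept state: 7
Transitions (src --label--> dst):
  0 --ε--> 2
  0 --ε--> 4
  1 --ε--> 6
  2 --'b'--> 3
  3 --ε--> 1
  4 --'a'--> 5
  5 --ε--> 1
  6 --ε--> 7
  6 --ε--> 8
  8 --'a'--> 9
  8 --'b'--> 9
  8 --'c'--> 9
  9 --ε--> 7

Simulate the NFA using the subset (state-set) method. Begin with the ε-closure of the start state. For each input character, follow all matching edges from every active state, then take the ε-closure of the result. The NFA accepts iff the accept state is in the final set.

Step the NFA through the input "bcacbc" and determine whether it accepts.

S₀ = ε-closure({0}) = {0,2,4}
'b' @ 1: {1,3,6,7,8}  ✓accept
'c' @ 2: {7,9}  ✓accept
'a' @ 3: {}  — dead — no transitions
rest 'cbc' ignored (set empty)
final: {}; accept 7 not in set

Answer: REJECT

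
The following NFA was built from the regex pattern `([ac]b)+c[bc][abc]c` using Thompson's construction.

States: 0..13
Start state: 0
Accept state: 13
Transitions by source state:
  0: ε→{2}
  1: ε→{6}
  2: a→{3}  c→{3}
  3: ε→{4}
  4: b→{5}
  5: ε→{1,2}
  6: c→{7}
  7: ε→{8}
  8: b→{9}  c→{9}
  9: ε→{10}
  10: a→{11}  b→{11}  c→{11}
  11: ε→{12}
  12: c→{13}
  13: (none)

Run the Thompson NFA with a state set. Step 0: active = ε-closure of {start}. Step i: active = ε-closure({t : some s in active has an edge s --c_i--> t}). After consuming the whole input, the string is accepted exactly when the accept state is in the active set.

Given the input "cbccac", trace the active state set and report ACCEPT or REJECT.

Answer: ACCEPT

Derivation:
initial (ε-close {0}): {0,2}
'c' @ 1: {3,4}
'b' @ 2: {1,2,5,6}
'c' @ 3: {3,4,7,8}
'c' @ 4: {9,10}
'a' @ 5: {11,12}
'c' @ 6: {13}  ✓accept
after full input: {13}  (accept=13 in)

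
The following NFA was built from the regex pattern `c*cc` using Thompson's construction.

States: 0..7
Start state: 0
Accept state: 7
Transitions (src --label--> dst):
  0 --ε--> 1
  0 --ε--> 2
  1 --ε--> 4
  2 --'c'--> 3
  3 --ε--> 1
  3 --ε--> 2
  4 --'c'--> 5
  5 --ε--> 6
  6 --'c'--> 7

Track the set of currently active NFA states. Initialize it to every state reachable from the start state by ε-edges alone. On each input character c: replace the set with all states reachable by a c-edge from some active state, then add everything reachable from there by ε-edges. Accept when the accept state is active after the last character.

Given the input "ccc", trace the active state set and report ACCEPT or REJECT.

initial (ε-close {0}): {0,1,2,4}
'c' @ 1: {1,2,3,4,5,6}
'c' @ 2: {1,2,3,4,5,6,7}  (accept∈set)
'c' @ 3: {1,2,3,4,5,6,7}  (accept∈set)
end set {1,2,3,4,5,6,7} — state 7 in

Answer: ACCEPT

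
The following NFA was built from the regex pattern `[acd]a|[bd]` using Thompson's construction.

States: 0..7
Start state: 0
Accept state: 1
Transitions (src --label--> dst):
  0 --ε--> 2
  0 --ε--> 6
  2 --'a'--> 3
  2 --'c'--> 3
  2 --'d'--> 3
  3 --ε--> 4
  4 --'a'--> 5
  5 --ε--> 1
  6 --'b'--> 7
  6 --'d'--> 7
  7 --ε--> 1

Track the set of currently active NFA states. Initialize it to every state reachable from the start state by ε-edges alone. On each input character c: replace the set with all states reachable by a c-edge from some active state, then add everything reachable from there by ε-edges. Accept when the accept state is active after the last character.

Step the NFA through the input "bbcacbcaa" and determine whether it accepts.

start: ε-closure({0}) = {0,2,6}
'b' @ 1: {1,7}  (accept∈set)
'b' @ 2: {}  — dead — no transitions
rest 'cacbcaa' ignored (set empty)
after full input: {}  (accept=1 not in)

Answer: REJECT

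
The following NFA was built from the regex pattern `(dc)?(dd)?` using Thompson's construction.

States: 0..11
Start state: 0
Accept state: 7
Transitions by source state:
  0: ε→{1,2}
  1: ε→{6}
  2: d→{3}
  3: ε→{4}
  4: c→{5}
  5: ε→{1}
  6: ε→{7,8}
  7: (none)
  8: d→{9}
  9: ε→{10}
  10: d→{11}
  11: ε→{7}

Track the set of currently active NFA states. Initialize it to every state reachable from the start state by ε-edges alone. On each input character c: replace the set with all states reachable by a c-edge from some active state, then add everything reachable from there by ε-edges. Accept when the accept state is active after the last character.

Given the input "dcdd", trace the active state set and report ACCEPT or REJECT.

Answer: ACCEPT

Derivation:
initial (ε-close {0}): {0,1,2,6,7,8}
'd' @ 1: {3,4,9,10}
'c' @ 2: {1,5,6,7,8}  ✓accept
'd' @ 3: {9,10}
'd' @ 4: {7,11}  ✓accept
end set {7,11} — state 7 in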